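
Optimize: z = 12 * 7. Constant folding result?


12 * 7 = 84 at compile time
Optimized: z = 84


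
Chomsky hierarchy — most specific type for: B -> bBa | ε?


Single nonterminal LHS, but b^n a^n is not regular
Classification: Type 2 (Context-Free)


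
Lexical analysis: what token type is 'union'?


Pattern: reserved word
Type: KEYWORD


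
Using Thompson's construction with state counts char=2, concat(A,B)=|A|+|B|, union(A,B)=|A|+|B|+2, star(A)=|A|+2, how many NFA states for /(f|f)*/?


Syntax tree has 2 char leaf(s), 1 union(s), 1 star(s)
chars contribute 2×2 = 4; each union adds +2; each star adds +2
Total: 4 + 2 + 2 = 8 states


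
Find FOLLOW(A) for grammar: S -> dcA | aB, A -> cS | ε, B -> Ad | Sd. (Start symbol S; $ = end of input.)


$ ∈ FOLLOW(S). For each A -> αBβ: add FIRST(β)\{ε} to FOLLOW(B); if β nullable, add FOLLOW(A).
FOLLOW(A) = {$, d}


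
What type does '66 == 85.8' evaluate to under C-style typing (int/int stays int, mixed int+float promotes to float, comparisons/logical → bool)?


Operand types: int == float
Rule: comparison yields bool
Result type: bool


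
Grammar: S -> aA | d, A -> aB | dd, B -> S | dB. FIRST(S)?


Per alternative of S: FIRST(aA) = {a}; FIRST(d) = {d}
FIRST(S) = {a, d}


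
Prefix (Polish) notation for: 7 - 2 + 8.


left-to-right (same/higher precedence on left): tree is (+ (- 7 2) 8)
Prefix: + - 7 2 8


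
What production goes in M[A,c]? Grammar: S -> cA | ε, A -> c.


For [A, c]: 'c' ∈ FIRST(c)
Entry: A -> c


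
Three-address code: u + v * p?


Break into single-operator statements:
t1 = v * p
t2 = u + t1


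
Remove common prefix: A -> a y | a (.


Common prefix: 'a'
Factored: A -> a A', A' -> y | (


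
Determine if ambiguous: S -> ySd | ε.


balanced y^n…d^n: each string has a unique parse
Unambiguous


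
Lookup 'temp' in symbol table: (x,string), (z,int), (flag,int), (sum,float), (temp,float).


Lookup 'temp' → type float


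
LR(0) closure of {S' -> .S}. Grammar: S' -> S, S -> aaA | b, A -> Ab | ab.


Start: S' -> .S
For each item with dot before a nonterminal B, add B -> .γ for every B-production
Closure: [S' -> .S, S -> .aaA, S -> .b]


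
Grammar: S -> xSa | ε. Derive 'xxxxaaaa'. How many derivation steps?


Derivation: S => xSa => xxSaa => xxxSaaa => xxxxSaaaa => xxxxaaaa
Steps: 5


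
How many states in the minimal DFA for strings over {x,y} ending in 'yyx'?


Track the longest suffix of input matching a prefix of 'yyx': 4 classes (prefixes of length 0..3)
Minimal DFA: 4 states


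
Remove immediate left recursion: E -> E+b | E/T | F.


Left-recursive alternatives: E+b, E/T; non-recursive: F
Introduce E': E -> FE', E' -> +bE' | /TE' | ε


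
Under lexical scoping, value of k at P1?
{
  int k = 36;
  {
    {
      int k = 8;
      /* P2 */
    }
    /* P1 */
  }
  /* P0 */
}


P1's block does not declare k; resolves to the enclosing declaration at depth 0
k = 36


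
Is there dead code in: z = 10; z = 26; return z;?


first assignment to z is overwritten before any read
Dead: 'z = 10'


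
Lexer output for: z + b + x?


Scan left to right, longest-match per lexeme
Tokens: ID(z), OP(+), ID(b), OP(+), ID(x)


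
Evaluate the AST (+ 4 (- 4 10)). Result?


Evaluate inner: (- 4 10) = -6
Evaluate root: (+ 4 -6) = -2
Result: -2


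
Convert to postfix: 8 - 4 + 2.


Left to right (same or higher precedence on left)
Postfix: 8 4 - 2 +


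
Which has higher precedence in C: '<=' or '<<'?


'<<' is shift (level 8); '<=' is relational (level 7)
Higher level binds tighter
'<<' has higher precedence than '<='


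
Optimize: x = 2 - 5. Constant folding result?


2 - 5 = -3 at compile time
Optimized: x = -3


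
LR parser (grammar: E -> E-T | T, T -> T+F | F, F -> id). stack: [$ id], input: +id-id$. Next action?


'id' on top is the handle for F -> id
Action: reduce (F -> id)


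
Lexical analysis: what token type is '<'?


Pattern: operator symbol
Type: OPERATOR


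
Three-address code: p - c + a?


Break into single-operator statements:
t1 = p - c
t2 = t1 + a


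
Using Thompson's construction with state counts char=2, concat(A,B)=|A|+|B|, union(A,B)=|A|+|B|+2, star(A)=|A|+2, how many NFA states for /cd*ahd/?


Syntax tree has 5 char leaf(s), 0 union(s), 1 star(s)
chars contribute 5×2 = 10; each union adds +2; each star adds +2
Total: 10 + 0 + 2 = 12 states


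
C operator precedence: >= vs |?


'>=' is relational (level 7); '|' is bitwise OR (level 3)
Higher level binds tighter
'>=' has higher precedence than '|'


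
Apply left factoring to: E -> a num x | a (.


Common prefix: 'a'
Factored: E -> a E', E' -> num x | (


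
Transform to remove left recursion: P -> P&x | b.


Left-recursive alternatives: P&x; non-recursive: b
Introduce P': P -> bP', P' -> &xP' | ε


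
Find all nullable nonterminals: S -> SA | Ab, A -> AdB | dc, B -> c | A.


A nonterminal is nullable iff some alternative derives ε (directly, or every symbol in it is nullable)
Nullable: {}


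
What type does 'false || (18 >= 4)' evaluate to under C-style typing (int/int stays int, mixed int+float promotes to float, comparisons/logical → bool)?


Operand types: bool || bool
Rule: logical operators take bool operands and yield bool
Result type: bool


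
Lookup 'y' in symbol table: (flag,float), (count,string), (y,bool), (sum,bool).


Lookup 'y' → type bool


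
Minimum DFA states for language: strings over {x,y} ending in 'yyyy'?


Track the longest suffix of input matching a prefix of 'yyyy': 5 classes (prefixes of length 0..4)
Minimal DFA: 5 states


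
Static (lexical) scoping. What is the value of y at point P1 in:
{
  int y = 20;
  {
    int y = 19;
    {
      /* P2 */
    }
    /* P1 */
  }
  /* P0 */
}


y declared in the same block as P1
y = 19


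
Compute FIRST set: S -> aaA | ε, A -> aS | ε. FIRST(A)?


Per alternative of A: FIRST(aS) = {a}; FIRST(ε) = {ε}
FIRST(A) = {a, ε}


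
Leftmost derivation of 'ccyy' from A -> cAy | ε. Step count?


Derivation: A => cAy => ccAyy => ccyy
Steps: 3


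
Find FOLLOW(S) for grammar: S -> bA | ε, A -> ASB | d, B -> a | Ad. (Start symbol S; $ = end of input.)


$ ∈ FOLLOW(S). For each A -> αBβ: add FIRST(β)\{ε} to FOLLOW(B); if β nullable, add FOLLOW(A).
FOLLOW(S) = {$, a, d}


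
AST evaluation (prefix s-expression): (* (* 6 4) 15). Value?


Evaluate inner: (* 6 4) = 24
Evaluate root: (* 24 15) = 360
Result: 360


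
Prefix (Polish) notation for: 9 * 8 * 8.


left-to-right (same/higher precedence on left): tree is (* (* 9 8) 8)
Prefix: * * 9 8 8


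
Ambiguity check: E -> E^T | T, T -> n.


precedence layered via separate nonterminal T: deterministic
Unambiguous


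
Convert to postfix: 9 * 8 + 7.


Left to right (same or higher precedence on left)
Postfix: 9 8 * 7 +


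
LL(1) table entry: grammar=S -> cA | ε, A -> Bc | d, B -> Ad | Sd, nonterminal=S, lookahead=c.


For [S, c]: 'c' ∈ FIRST(cA)
Entry: S -> cA


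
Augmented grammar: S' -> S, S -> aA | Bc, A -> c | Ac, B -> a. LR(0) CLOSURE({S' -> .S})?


Start: S' -> .S
For each item with dot before a nonterminal B, add B -> .γ for every B-production
Closure: [S' -> .S, S -> .aA, S -> .Bc, B -> .a]


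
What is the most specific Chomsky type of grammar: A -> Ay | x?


Left-linear: every RHS is a terminal or one nonterminal followed by a terminal
Classification: Type 3 (Regular)


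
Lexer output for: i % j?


Scan left to right, longest-match per lexeme
Tokens: ID(i), OP(%), ID(j)


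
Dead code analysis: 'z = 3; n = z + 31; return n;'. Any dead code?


z is read by n's definition; n is returned
No dead code


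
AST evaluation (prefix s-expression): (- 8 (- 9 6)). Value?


Evaluate inner: (- 9 6) = 3
Evaluate root: (- 8 3) = 5
Result: 5


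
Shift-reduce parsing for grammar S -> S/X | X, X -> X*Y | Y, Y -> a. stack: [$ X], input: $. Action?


lookahead ∉ {*} so X won't extend; reduce S -> X
Action: reduce (S -> X)


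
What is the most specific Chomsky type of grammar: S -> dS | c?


Right-linear: every RHS is a terminal or a terminal followed by one nonterminal
Classification: Type 3 (Regular)


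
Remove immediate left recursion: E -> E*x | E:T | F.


Left-recursive alternatives: E*x, E:T; non-recursive: F
Introduce E': E -> FE', E' -> *xE' | :TE' | ε


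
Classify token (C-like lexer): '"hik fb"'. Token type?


Pattern: double-quoted sequence
Type: STRING_LITERAL


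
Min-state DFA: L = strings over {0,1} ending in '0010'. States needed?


Track the longest suffix of input matching a prefix of '0010': 5 classes (prefixes of length 0..4)
Minimal DFA: 5 states


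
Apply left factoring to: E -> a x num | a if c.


Common prefix: 'a'
Factored: E -> a E', E' -> x num | if c


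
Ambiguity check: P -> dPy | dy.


balanced d^n…y^n: each string has a unique parse
Unambiguous


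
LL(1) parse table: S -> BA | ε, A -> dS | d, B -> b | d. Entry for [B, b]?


For [B, b]: 'b' ∈ FIRST(b)
Entry: B -> b


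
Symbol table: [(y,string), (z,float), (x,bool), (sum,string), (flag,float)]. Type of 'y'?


Lookup 'y' → type string


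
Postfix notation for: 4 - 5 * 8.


* has higher precedence, evaluate 5*8 first
Postfix: 4 5 8 * -


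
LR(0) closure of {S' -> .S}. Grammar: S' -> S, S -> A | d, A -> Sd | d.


Start: S' -> .S
For each item with dot before a nonterminal B, add B -> .γ for every B-production
Closure: [S' -> .S, S -> .A, S -> .d, A -> .Sd, A -> .d]


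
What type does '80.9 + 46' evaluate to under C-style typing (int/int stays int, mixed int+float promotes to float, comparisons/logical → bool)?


Operand types: float + int
Rule: mixed int/float promotes to float; int/int stays int
Result type: float


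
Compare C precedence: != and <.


'<' is relational (level 7); '!=' is equality (level 6)
Higher level binds tighter
'<' has higher precedence than '!='


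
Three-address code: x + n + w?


Break into single-operator statements:
t1 = x + n
t2 = t1 + w


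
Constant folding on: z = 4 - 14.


4 - 14 = -10 at compile time
Optimized: z = -10


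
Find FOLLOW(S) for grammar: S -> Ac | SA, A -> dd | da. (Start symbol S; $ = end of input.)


$ ∈ FOLLOW(S). For each A -> αBβ: add FIRST(β)\{ε} to FOLLOW(B); if β nullable, add FOLLOW(A).
FOLLOW(S) = {$, d}


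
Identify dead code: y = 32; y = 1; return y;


first assignment to y is overwritten before any read
Dead: 'y = 32'


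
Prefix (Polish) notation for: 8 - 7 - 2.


left-to-right (same/higher precedence on left): tree is (- (- 8 7) 2)
Prefix: - - 8 7 2


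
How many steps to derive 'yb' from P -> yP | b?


Derivation: P => yP => yb
Steps: 2


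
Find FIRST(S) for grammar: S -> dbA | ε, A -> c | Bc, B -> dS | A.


Per alternative of S: FIRST(dbA) = {d}; FIRST(ε) = {ε}
FIRST(S) = {d, ε}


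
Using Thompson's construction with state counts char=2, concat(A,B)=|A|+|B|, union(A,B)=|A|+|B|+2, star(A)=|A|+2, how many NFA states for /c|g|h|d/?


Syntax tree has 4 char leaf(s), 3 union(s), 0 star(s)
chars contribute 4×2 = 8; each union adds +2; each star adds +2
Total: 8 + 6 + 0 = 14 states


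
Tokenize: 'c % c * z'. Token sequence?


Scan left to right, longest-match per lexeme
Tokens: ID(c), OP(%), ID(c), OP(*), ID(z)


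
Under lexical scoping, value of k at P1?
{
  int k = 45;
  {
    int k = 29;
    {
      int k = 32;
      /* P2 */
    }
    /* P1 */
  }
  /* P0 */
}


k declared in the same block as P1
k = 29


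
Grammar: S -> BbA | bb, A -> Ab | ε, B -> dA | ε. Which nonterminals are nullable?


A nonterminal is nullable iff some alternative derives ε (directly, or every symbol in it is nullable)
Nullable: {A, B}


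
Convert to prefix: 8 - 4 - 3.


left-to-right (same/higher precedence on left): tree is (- (- 8 4) 3)
Prefix: - - 8 4 3


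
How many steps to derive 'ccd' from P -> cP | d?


Derivation: P => cP => ccP => ccd
Steps: 3


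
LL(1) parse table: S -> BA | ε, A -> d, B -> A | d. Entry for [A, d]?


For [A, d]: 'd' ∈ FIRST(d)
Entry: A -> d


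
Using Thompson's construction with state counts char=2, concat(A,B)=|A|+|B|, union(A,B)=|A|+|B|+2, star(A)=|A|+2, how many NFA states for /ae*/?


Syntax tree has 2 char leaf(s), 0 union(s), 1 star(s)
chars contribute 2×2 = 4; each union adds +2; each star adds +2
Total: 4 + 0 + 2 = 6 states


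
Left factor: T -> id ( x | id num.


Common prefix: 'id'
Factored: T -> id T', T' -> ( x | num


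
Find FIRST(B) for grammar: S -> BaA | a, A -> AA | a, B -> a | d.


Per alternative of B: FIRST(a) = {a}; FIRST(d) = {d}
FIRST(B) = {a, d}


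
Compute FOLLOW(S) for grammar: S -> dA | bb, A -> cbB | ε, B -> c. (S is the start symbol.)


$ ∈ FOLLOW(S). For each A -> αBβ: add FIRST(β)\{ε} to FOLLOW(B); if β nullable, add FOLLOW(A).
FOLLOW(S) = {$}


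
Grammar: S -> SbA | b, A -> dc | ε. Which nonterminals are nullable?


A nonterminal is nullable iff some alternative derives ε (directly, or every symbol in it is nullable)
Nullable: {A}


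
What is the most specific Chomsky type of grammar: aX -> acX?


LHS has context (more than one symbol) and |LHS| ≤ |RHS|
Classification: Type 1 (Context-Sensitive)


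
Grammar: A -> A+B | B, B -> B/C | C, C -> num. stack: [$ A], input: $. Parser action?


start symbol A on stack, input exhausted
Action: accept


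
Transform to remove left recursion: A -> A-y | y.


Left-recursive alternatives: A-y; non-recursive: y
Introduce A': A -> yA', A' -> -yA' | ε


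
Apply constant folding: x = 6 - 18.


6 - 18 = -12 at compile time
Optimized: x = -12


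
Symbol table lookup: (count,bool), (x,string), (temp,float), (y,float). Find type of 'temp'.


Lookup 'temp' → type float


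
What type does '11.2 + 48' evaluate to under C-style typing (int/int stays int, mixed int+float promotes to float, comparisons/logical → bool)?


Operand types: float + int
Rule: mixed int/float promotes to float; int/int stays int
Result type: float


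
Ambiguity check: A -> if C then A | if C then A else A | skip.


dangling else: 'if C then if C then skip else skip' parses two ways
Ambiguous


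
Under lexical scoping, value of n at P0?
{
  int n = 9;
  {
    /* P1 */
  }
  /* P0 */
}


n declared in the same block as P0
n = 9


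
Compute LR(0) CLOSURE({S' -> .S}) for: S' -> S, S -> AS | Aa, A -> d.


Start: S' -> .S
For each item with dot before a nonterminal B, add B -> .γ for every B-production
Closure: [S' -> .S, S -> .AS, S -> .Aa, A -> .d]


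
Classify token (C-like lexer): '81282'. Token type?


Pattern: digits only
Type: INTEGER_LITERAL


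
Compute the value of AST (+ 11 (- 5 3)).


Evaluate inner: (- 5 3) = 2
Evaluate root: (+ 11 2) = 13
Result: 13


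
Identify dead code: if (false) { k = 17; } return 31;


condition is constant false, so the whole block is unreachable
Dead: 'if (false) { k = 17; }'


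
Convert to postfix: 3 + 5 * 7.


* has higher precedence, evaluate 5*7 first
Postfix: 3 5 7 * +


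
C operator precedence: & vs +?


'+' is additive (level 9); '&' is bitwise AND (level 5)
Higher level binds tighter
'+' has higher precedence than '&'


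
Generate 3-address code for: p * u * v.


Break into single-operator statements:
t1 = p * u
t2 = t1 * v


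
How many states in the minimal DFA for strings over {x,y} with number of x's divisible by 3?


Track (count of x) mod 3: states 0..2, accept at 0
Minimal DFA: 3 states


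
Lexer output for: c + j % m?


Scan left to right, longest-match per lexeme
Tokens: ID(c), OP(+), ID(j), OP(%), ID(m)


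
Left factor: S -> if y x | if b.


Common prefix: 'if'
Factored: S -> if S', S' -> y x | b


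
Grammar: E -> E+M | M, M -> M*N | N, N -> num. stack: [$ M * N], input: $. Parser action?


handle 'M*N' on top
Action: reduce (M -> M*N)


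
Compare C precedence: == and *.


'*' is multiplicative (level 10); '==' is equality (level 6)
Higher level binds tighter
'*' has higher precedence than '=='


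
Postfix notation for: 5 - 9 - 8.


Left to right (same or higher precedence on left)
Postfix: 5 9 - 8 -


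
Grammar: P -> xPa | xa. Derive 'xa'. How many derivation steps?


Derivation: P => xa
Steps: 1


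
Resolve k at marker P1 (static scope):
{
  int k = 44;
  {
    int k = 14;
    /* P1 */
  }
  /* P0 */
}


k declared in the same block as P1
k = 14


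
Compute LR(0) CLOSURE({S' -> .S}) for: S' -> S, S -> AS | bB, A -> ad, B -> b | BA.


Start: S' -> .S
For each item with dot before a nonterminal B, add B -> .γ for every B-production
Closure: [S' -> .S, S -> .AS, S -> .bB, A -> .ad]


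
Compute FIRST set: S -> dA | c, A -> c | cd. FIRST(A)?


Per alternative of A: FIRST(c) = {c}; FIRST(cd) = {c}
FIRST(A) = {c}


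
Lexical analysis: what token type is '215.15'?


Pattern: digits with a decimal point
Type: FLOAT_LITERAL


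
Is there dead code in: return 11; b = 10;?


statement follows a return and is unreachable
Dead: 'b = 10'


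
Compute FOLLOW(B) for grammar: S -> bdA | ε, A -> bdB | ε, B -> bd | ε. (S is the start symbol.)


$ ∈ FOLLOW(S). For each A -> αBβ: add FIRST(β)\{ε} to FOLLOW(B); if β nullable, add FOLLOW(A).
FOLLOW(B) = {$}


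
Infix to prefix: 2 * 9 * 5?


left-to-right (same/higher precedence on left): tree is (* (* 2 9) 5)
Prefix: * * 2 9 5


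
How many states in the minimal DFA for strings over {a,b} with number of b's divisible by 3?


Track (count of b) mod 3: states 0..2, accept at 0
Minimal DFA: 3 states


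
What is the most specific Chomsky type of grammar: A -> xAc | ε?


Single nonterminal LHS, but x^n c^n is not regular
Classification: Type 2 (Context-Free)


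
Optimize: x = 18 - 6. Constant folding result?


18 - 6 = 12 at compile time
Optimized: x = 12


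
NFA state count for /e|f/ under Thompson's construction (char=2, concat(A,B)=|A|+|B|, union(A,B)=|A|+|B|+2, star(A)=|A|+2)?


Syntax tree has 2 char leaf(s), 1 union(s), 0 star(s)
chars contribute 2×2 = 4; each union adds +2; each star adds +2
Total: 4 + 2 + 0 = 6 states


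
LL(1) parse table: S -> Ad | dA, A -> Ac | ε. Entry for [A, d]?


For [A, d]: ε is nullable and 'd' ∈ FOLLOW(A)
Entry: A -> ε


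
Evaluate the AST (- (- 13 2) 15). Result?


Evaluate inner: (- 13 2) = 11
Evaluate root: (- 11 15) = -4
Result: -4


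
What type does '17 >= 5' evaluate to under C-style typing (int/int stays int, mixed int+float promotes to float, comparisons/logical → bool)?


Operand types: int >= int
Rule: comparison yields bool
Result type: bool


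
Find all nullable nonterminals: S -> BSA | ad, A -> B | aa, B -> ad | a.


A nonterminal is nullable iff some alternative derives ε (directly, or every symbol in it is nullable)
Nullable: {}


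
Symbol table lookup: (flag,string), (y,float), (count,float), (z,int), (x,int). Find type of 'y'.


Lookup 'y' → type float


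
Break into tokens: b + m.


Scan left to right, longest-match per lexeme
Tokens: ID(b), OP(+), ID(m)


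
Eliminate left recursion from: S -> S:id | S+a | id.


Left-recursive alternatives: S:id, S+a; non-recursive: id
Introduce S': S -> idS', S' -> :idS' | +aS' | ε


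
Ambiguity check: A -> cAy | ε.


balanced c^n…y^n: each string has a unique parse
Unambiguous


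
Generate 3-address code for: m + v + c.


Break into single-operator statements:
t1 = m + v
t2 = t1 + c


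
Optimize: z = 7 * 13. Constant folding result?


7 * 13 = 91 at compile time
Optimized: z = 91


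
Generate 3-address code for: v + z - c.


Break into single-operator statements:
t1 = v + z
t2 = t1 - c


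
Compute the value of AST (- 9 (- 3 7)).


Evaluate inner: (- 3 7) = -4
Evaluate root: (- 9 -4) = 13
Result: 13


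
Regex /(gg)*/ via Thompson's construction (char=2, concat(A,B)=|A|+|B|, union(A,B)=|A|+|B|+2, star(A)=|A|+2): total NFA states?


Syntax tree has 2 char leaf(s), 0 union(s), 1 star(s)
chars contribute 2×2 = 4; each union adds +2; each star adds +2
Total: 4 + 0 + 2 = 6 states


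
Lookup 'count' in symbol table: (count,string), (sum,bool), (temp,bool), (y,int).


Lookup 'count' → type string


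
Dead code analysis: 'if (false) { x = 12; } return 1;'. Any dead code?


condition is constant false, so the whole block is unreachable
Dead: 'if (false) { x = 12; }'


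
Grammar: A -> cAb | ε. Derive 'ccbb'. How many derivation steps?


Derivation: A => cAb => ccAbb => ccbb
Steps: 3


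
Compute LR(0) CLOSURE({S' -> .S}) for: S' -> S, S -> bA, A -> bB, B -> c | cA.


Start: S' -> .S
For each item with dot before a nonterminal B, add B -> .γ for every B-production
Closure: [S' -> .S, S -> .bA]


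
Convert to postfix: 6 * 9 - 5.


Left to right (same or higher precedence on left)
Postfix: 6 9 * 5 -


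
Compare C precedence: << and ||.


'<<' is shift (level 8); '||' is logical OR (level 1)
Higher level binds tighter
'<<' has higher precedence than '||'


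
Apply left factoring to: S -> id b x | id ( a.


Common prefix: 'id'
Factored: S -> id S', S' -> b x | ( a


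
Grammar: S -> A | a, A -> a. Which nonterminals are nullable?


A nonterminal is nullable iff some alternative derives ε (directly, or every symbol in it is nullable)
Nullable: {}


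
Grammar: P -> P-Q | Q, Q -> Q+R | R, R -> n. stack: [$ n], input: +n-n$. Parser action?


'n' on top is the handle for R -> n
Action: reduce (R -> n)


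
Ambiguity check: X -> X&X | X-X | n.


'n&n-n' has two parse trees (no precedence encoded between & and -)
Ambiguous


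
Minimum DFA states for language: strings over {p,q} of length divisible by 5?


Track length mod 5: states 0..4, accept at 0
Minimal DFA: 5 states


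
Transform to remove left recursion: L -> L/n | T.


Left-recursive alternatives: L/n; non-recursive: T
Introduce L': L -> TL', L' -> /nL' | ε


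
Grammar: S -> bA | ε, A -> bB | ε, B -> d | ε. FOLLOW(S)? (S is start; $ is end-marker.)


$ ∈ FOLLOW(S). For each A -> αBβ: add FIRST(β)\{ε} to FOLLOW(B); if β nullable, add FOLLOW(A).
FOLLOW(S) = {$}


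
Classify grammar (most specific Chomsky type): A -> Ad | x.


Left-linear: every RHS is a terminal or one nonterminal followed by a terminal
Classification: Type 3 (Regular)


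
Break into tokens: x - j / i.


Scan left to right, longest-match per lexeme
Tokens: ID(x), OP(-), ID(j), OP(/), ID(i)


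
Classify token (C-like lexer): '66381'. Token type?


Pattern: digits only
Type: INTEGER_LITERAL


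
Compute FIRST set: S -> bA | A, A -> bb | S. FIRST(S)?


Per alternative of S: FIRST(bA) = {b}; FIRST(A) = {b}
FIRST(S) = {b}


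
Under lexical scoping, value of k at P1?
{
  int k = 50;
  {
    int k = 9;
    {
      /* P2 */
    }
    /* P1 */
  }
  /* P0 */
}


k declared in the same block as P1
k = 9


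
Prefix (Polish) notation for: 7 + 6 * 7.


'*' binds tighter: tree is (+ 7 (* 6 7))
Prefix: + 7 * 6 7


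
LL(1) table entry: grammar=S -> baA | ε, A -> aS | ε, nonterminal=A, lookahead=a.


For [A, a]: 'a' ∈ FIRST(aS)
Entry: A -> aS


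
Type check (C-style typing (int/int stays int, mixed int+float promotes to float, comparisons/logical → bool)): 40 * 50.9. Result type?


Operand types: int * float
Rule: mixed int/float promotes to float; int/int stays int
Result type: float


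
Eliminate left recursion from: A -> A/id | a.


Left-recursive alternatives: A/id; non-recursive: a
Introduce A': A -> aA', A' -> /idA' | ε


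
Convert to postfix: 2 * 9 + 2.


Left to right (same or higher precedence on left)
Postfix: 2 9 * 2 +


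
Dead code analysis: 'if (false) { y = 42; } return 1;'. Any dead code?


condition is constant false, so the whole block is unreachable
Dead: 'if (false) { y = 42; }'


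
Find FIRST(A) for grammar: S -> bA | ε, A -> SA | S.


Per alternative of A: FIRST(SA) = {b, ε}; FIRST(S) = {b, ε}
FIRST(A) = {b, ε}


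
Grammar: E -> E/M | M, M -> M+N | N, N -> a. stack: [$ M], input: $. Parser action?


lookahead ∉ {+} so M won't extend; reduce E -> M
Action: reduce (E -> M)


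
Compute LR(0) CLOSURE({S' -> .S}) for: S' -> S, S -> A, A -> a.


Start: S' -> .S
For each item with dot before a nonterminal B, add B -> .γ for every B-production
Closure: [S' -> .S, S -> .A, A -> .a]


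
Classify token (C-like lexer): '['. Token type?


Pattern: delimiter/punctuation
Type: PUNCTUATION


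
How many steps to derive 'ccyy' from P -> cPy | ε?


Derivation: P => cPy => ccPyy => ccyy
Steps: 3


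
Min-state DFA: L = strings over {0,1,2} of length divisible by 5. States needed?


Track length mod 5: states 0..4, accept at 0
Minimal DFA: 5 states


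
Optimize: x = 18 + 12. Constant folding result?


18 + 12 = 30 at compile time
Optimized: x = 30


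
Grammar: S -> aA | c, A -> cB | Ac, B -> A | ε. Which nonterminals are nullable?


A nonterminal is nullable iff some alternative derives ε (directly, or every symbol in it is nullable)
Nullable: {B}


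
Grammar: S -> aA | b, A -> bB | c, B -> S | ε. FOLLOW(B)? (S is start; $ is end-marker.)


$ ∈ FOLLOW(S). For each A -> αBβ: add FIRST(β)\{ε} to FOLLOW(B); if β nullable, add FOLLOW(A).
FOLLOW(B) = {$}


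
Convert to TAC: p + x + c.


Break into single-operator statements:
t1 = p + x
t2 = t1 + c


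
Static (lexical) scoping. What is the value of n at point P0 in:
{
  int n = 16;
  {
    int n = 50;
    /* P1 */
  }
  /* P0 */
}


n declared in the same block as P0
n = 16


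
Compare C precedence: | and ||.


'|' is bitwise OR (level 3); '||' is logical OR (level 1)
Higher level binds tighter
'|' has higher precedence than '||'


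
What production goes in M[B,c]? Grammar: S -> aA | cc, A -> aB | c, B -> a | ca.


For [B, c]: 'c' ∈ FIRST(ca)
Entry: B -> ca


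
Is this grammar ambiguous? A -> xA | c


right-linear, alternatives start with distinct terminals 'x' vs 'c': unique leftmost derivation
Unambiguous


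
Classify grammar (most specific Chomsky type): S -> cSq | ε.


Single nonterminal LHS, but c^n q^n is not regular
Classification: Type 2 (Context-Free)


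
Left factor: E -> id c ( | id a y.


Common prefix: 'id'
Factored: E -> id E', E' -> c ( | a y


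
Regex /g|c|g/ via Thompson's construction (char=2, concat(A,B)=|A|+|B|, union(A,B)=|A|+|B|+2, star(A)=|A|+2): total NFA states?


Syntax tree has 3 char leaf(s), 2 union(s), 0 star(s)
chars contribute 3×2 = 6; each union adds +2; each star adds +2
Total: 6 + 4 + 0 = 10 states


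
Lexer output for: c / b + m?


Scan left to right, longest-match per lexeme
Tokens: ID(c), OP(/), ID(b), OP(+), ID(m)


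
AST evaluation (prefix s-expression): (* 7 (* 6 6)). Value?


Evaluate inner: (* 6 6) = 36
Evaluate root: (* 7 36) = 252
Result: 252


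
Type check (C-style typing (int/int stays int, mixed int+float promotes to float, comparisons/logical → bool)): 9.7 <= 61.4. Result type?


Operand types: float <= float
Rule: comparison yields bool
Result type: bool


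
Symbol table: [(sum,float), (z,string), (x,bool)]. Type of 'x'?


Lookup 'x' → type bool


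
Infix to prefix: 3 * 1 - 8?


left-to-right (same/higher precedence on left): tree is (- (* 3 1) 8)
Prefix: - * 3 1 8


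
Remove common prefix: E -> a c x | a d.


Common prefix: 'a'
Factored: E -> a E', E' -> c x | d


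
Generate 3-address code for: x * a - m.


Break into single-operator statements:
t1 = x * a
t2 = t1 - m


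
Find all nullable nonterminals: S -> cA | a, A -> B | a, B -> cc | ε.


A nonterminal is nullable iff some alternative derives ε (directly, or every symbol in it is nullable)
Nullable: {A, B}


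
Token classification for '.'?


Pattern: operator symbol
Type: OPERATOR


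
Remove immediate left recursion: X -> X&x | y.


Left-recursive alternatives: X&x; non-recursive: y
Introduce X': X -> yX', X' -> &xX' | ε


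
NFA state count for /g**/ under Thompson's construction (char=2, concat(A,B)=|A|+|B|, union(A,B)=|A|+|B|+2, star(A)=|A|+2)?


Syntax tree has 1 char leaf(s), 0 union(s), 2 star(s)
chars contribute 1×2 = 2; each union adds +2; each star adds +2
Total: 2 + 0 + 4 = 6 states


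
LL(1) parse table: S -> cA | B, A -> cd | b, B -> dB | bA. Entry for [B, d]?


For [B, d]: 'd' ∈ FIRST(dB)
Entry: B -> dB


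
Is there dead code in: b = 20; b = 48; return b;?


first assignment to b is overwritten before any read
Dead: 'b = 20'


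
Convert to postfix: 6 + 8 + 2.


Left to right (same or higher precedence on left)
Postfix: 6 8 + 2 +


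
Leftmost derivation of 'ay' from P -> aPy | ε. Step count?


Derivation: P => aPy => ay
Steps: 2


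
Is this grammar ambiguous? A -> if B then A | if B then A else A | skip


dangling else: 'if B then if B then skip else skip' parses two ways
Ambiguous


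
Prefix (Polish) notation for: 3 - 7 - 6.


left-to-right (same/higher precedence on left): tree is (- (- 3 7) 6)
Prefix: - - 3 7 6


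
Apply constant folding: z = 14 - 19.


14 - 19 = -5 at compile time
Optimized: z = -5


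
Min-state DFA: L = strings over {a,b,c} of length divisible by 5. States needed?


Track length mod 5: states 0..4, accept at 0
Minimal DFA: 5 states


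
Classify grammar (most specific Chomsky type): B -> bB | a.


Right-linear: every RHS is a terminal or a terminal followed by one nonterminal
Classification: Type 3 (Regular)


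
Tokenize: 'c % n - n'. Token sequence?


Scan left to right, longest-match per lexeme
Tokens: ID(c), OP(%), ID(n), OP(-), ID(n)


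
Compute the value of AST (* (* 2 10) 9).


Evaluate inner: (* 2 10) = 20
Evaluate root: (* 20 9) = 180
Result: 180


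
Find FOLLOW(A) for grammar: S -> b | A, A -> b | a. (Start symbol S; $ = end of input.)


$ ∈ FOLLOW(S). For each A -> αBβ: add FIRST(β)\{ε} to FOLLOW(B); if β nullable, add FOLLOW(A).
FOLLOW(A) = {$}


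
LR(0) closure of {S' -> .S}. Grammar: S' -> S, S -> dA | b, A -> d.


Start: S' -> .S
For each item with dot before a nonterminal B, add B -> .γ for every B-production
Closure: [S' -> .S, S -> .dA, S -> .b]


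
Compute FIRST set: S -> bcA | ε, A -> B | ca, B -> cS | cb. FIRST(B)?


Per alternative of B: FIRST(cS) = {c}; FIRST(cb) = {c}
FIRST(B) = {c}


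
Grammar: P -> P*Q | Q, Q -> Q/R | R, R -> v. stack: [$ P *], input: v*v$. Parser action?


no handle ('P*' is not any RHS); shift 'v'
Action: shift


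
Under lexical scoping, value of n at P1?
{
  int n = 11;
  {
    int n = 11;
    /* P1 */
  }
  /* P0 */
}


n declared in the same block as P1
n = 11


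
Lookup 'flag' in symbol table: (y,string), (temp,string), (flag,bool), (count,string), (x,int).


Lookup 'flag' → type bool


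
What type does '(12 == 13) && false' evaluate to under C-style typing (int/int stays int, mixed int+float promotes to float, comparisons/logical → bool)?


Operand types: bool && bool
Rule: logical operators take bool operands and yield bool
Result type: bool


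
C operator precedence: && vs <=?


'<=' is relational (level 7); '&&' is logical AND (level 2)
Higher level binds tighter
'<=' has higher precedence than '&&'


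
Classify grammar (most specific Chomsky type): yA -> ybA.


LHS has context (more than one symbol) and |LHS| ≤ |RHS|
Classification: Type 1 (Context-Sensitive)


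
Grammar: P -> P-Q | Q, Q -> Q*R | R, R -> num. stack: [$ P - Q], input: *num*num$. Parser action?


'*' can extend Q; shift to build Q -> Q*R
Action: shift


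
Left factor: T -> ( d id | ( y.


Common prefix: '('
Factored: T -> ( T', T' -> d id | y


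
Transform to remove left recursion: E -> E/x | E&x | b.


Left-recursive alternatives: E/x, E&x; non-recursive: b
Introduce E': E -> bE', E' -> /xE' | &xE' | ε


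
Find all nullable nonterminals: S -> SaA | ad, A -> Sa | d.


A nonterminal is nullable iff some alternative derives ε (directly, or every symbol in it is nullable)
Nullable: {}


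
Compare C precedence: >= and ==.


'>=' is relational (level 7); '==' is equality (level 6)
Higher level binds tighter
'>=' has higher precedence than '=='


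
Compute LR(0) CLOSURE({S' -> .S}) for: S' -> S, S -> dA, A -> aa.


Start: S' -> .S
For each item with dot before a nonterminal B, add B -> .γ for every B-production
Closure: [S' -> .S, S -> .dA]


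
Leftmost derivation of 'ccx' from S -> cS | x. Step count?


Derivation: S => cS => ccS => ccx
Steps: 3


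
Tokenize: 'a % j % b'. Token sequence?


Scan left to right, longest-match per lexeme
Tokens: ID(a), OP(%), ID(j), OP(%), ID(b)


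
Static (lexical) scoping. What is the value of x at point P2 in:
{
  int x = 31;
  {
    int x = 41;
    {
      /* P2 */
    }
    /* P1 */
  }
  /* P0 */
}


P2's block does not declare x; resolves to the enclosing declaration at depth 1
x = 41


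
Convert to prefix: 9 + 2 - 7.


left-to-right (same/higher precedence on left): tree is (- (+ 9 2) 7)
Prefix: - + 9 2 7


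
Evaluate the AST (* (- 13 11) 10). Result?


Evaluate inner: (- 13 11) = 2
Evaluate root: (* 2 10) = 20
Result: 20


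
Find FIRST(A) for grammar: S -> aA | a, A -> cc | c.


Per alternative of A: FIRST(cc) = {c}; FIRST(c) = {c}
FIRST(A) = {c}


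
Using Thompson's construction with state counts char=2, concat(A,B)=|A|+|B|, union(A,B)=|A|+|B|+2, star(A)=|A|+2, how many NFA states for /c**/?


Syntax tree has 1 char leaf(s), 0 union(s), 2 star(s)
chars contribute 1×2 = 2; each union adds +2; each star adds +2
Total: 2 + 0 + 4 = 6 states


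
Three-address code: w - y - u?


Break into single-operator statements:
t1 = w - y
t2 = t1 - u


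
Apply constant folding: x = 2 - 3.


2 - 3 = -1 at compile time
Optimized: x = -1


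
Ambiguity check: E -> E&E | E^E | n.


'n&n^n' has two parse trees (no precedence encoded between & and ^)
Ambiguous


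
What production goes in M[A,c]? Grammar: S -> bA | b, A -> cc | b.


For [A, c]: 'c' ∈ FIRST(cc)
Entry: A -> cc


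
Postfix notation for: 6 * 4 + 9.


Left to right (same or higher precedence on left)
Postfix: 6 4 * 9 +


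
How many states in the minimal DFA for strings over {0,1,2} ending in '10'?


Track the longest suffix of input matching a prefix of '10': 3 classes (prefixes of length 0..2)
Minimal DFA: 3 states


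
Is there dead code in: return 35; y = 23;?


statement follows a return and is unreachable
Dead: 'y = 23'


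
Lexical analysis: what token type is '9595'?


Pattern: digits only
Type: INTEGER_LITERAL


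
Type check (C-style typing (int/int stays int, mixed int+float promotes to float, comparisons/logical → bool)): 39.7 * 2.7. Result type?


Operand types: float * float
Rule: mixed int/float promotes to float; int/int stays int
Result type: float


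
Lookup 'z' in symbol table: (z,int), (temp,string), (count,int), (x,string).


Lookup 'z' → type int


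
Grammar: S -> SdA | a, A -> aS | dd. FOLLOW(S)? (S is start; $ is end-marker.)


$ ∈ FOLLOW(S). For each A -> αBβ: add FIRST(β)\{ε} to FOLLOW(B); if β nullable, add FOLLOW(A).
FOLLOW(S) = {$, d}


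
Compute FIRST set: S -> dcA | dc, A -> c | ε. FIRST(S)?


Per alternative of S: FIRST(dcA) = {d}; FIRST(dc) = {d}
FIRST(S) = {d}


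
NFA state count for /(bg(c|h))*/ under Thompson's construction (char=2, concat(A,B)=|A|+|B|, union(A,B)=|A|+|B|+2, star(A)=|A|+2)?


Syntax tree has 4 char leaf(s), 1 union(s), 1 star(s)
chars contribute 4×2 = 8; each union adds +2; each star adds +2
Total: 8 + 2 + 2 = 12 states


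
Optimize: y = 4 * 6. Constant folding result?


4 * 6 = 24 at compile time
Optimized: y = 24


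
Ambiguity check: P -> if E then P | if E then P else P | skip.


dangling else: 'if E then if E then skip else skip' parses two ways
Ambiguous


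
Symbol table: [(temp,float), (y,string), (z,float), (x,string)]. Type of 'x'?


Lookup 'x' → type string


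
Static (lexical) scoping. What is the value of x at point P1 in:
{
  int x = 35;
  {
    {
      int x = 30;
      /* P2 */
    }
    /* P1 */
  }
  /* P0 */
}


P1's block does not declare x; resolves to the enclosing declaration at depth 0
x = 35


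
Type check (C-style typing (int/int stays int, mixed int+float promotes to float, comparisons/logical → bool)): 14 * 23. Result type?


Operand types: int * int
Rule: mixed int/float promotes to float; int/int stays int
Result type: int


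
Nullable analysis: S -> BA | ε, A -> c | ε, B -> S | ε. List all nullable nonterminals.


A nonterminal is nullable iff some alternative derives ε (directly, or every symbol in it is nullable)
Nullable: {A, B, S}


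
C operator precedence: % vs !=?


'%' is multiplicative (level 10); '!=' is equality (level 6)
Higher level binds tighter
'%' has higher precedence than '!='


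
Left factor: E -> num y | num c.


Common prefix: 'num'
Factored: E -> num E', E' -> y | c


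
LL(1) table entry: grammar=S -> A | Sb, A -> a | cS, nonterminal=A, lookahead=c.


For [A, c]: 'c' ∈ FIRST(cS)
Entry: A -> cS


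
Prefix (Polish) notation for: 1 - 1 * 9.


'*' binds tighter: tree is (- 1 (* 1 9))
Prefix: - 1 * 1 9


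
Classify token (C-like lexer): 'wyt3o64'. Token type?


Pattern: letter/underscore followed by alphanumerics, not a keyword
Type: IDENTIFIER


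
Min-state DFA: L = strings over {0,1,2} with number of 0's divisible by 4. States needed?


Track (count of 0) mod 4: states 0..3, accept at 0
Minimal DFA: 4 states


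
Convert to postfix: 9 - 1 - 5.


Left to right (same or higher precedence on left)
Postfix: 9 1 - 5 -


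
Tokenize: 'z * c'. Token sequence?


Scan left to right, longest-match per lexeme
Tokens: ID(z), OP(*), ID(c)


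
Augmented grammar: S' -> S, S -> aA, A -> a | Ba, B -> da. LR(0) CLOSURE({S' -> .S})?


Start: S' -> .S
For each item with dot before a nonterminal B, add B -> .γ for every B-production
Closure: [S' -> .S, S -> .aA]


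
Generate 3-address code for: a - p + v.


Break into single-operator statements:
t1 = a - p
t2 = t1 + v


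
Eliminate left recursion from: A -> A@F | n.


Left-recursive alternatives: A@F; non-recursive: n
Introduce A': A -> nA', A' -> @FA' | ε


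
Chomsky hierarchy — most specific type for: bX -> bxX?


LHS has context (more than one symbol) and |LHS| ≤ |RHS|
Classification: Type 1 (Context-Sensitive)


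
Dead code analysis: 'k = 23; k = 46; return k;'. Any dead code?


first assignment to k is overwritten before any read
Dead: 'k = 23'


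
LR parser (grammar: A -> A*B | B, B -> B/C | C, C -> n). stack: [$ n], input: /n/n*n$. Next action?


'n' on top is the handle for C -> n
Action: reduce (C -> n)


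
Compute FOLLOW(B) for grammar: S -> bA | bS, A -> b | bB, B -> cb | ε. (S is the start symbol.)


$ ∈ FOLLOW(S). For each A -> αBβ: add FIRST(β)\{ε} to FOLLOW(B); if β nullable, add FOLLOW(A).
FOLLOW(B) = {$}
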